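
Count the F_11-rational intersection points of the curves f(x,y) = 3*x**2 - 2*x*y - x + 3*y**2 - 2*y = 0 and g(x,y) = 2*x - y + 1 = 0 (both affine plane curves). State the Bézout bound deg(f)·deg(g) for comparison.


Common zeros: {(2, 5)}; count = 1; Bézout bound = 2.

deg(f) = 2, deg(g) = 1, so Bézout bound = 2.
Scan x ∈ F_11. For each x, list the y ∈ F_11 with f(x, y) ≡ 0 and those with g(x, y) ≡ 0 (mod 11); the common zeros in that column are the intersection.
  x = 0: f ≡ 0 at y ∈ {0, 8}; g ≡ 0 at y ∈ {1}; common: ∅.
  x = 1: f ≡ 0 at y ∈ {7, 9}; g ≡ 0 at y ∈ {3}; common: ∅.
  x = 2: f ≡ 0 at y ∈ {5, 8}; g ≡ 0 at y ∈ {5}; common: {5}.
  x = 3: f ≡ 0 at y ∈ ∅; g ≡ 0 at y ∈ {7}; common: ∅.
  x = 4: f ≡ 0 at y ∈ {0, 7}; g ≡ 0 at y ∈ {9}; common: ∅.
  x = 5: f ≡ 0 at y ∈ ∅; g ≡ 0 at y ∈ {0}; common: ∅.
  x = 6: f ≡ 0 at y ∈ ∅; g ≡ 0 at y ∈ {2}; common: ∅.
  x = 7: f ≡ 0 at y ∈ ∅; g ≡ 0 at y ∈ {4}; common: ∅.
  x = 8: f ≡ 0 at y ∈ ∅; g ≡ 0 at y ∈ {6}; common: ∅.
  x = 9: f ≡ 0 at y ∈ {5, 9}; g ≡ 0 at y ∈ {8}; common: ∅.
  x = 10: f ≡ 0 at y ∈ ∅; g ≡ 0 at y ∈ {10}; common: ∅.
Collecting: common zeros = {(2, 5)}, so the count is 1.
Comparison with the Bézout bound: 1 ≤ 2 = deg(f)·deg(g), as expected for curves with no common component (the affine F_11-count falls short of the bound because intersections may lie at infinity, over extension fields, or carry multiplicity).


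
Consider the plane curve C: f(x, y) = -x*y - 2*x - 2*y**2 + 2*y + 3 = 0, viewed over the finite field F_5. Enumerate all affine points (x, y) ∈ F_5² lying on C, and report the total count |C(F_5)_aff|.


Affine F_5-points: {(1, 1), (1, 2), (4, 0), (4, 4)}; count = 4.

For each of the 25 pairs (x, y) ∈ F_5², evaluate f(x, y) mod 5. Record the zeros.
  x = 0: [0↦3, 1↦3, 2↦4, 3↦1, 4↦4]  zeros at y ∈ ∅
  x = 1: [0↦1, 1↦0, 2↦0, 3↦1, 4↦3]  zeros at y ∈ {1, 2}
  x = 2: [0↦4, 1↦2, 2↦1, 3↦1, 4↦2]  zeros at y ∈ ∅
  x = 3: [0↦2, 1↦4, 2↦2, 3↦1, 4↦1]  zeros at y ∈ ∅
  x = 4: [0↦0, 1↦1, 2↦3, 3↦1, 4↦0]  zeros at y ∈ {0, 4}
Collecting zeros: affine points = {(1, 1), (1, 2), (4, 0), (4, 4)}.
Total count |C(F_5)_aff| = 4.


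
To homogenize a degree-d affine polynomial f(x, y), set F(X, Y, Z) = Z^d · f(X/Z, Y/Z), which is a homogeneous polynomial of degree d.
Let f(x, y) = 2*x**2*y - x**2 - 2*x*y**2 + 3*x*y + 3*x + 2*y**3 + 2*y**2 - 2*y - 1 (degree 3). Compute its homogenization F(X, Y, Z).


F(X, Y, Z) = 2*X**2*Y - X**2*Z - 2*X*Y**2 + 3*X*Y*Z + 3*X*Z**2 + 2*Y**3 + 2*Y**2*Z - 2*Y*Z**2 - Z**3

deg(f) = 3.
Substitute x = X/Z, y = Y/Z into f, then multiply by Z^3.
  monomial 2·x^2·y^1 ↦ 2·X^2·Y^1·Z^0.
  monomial -1·x^2·y^0 ↦ -1·X^2·Y^0·Z^1.
  monomial -2·x^1·y^2 ↦ -2·X^1·Y^2·Z^0.
  monomial 3·x^1·y^1 ↦ 3·X^1·Y^1·Z^1.
  monomial 3·x^1·y^0 ↦ 3·X^1·Y^0·Z^2.
  monomial 2·x^0·y^3 ↦ 2·X^0·Y^3·Z^0.
  monomial 2·x^0·y^2 ↦ 2·X^0·Y^2·Z^1.
  monomial -2·x^0·y^1 ↦ -2·X^0·Y^1·Z^2.
  monomial -1·x^0·y^0 ↦ -1·X^0·Y^0·Z^3.
Collecting: F(X, Y, Z) = 2*X**2*Y - X**2*Z - 2*X*Y**2 + 3*X*Y*Z + 3*X*Z**2 + 2*Y**3 + 2*Y**2*Z - 2*Y*Z**2 - Z**3.


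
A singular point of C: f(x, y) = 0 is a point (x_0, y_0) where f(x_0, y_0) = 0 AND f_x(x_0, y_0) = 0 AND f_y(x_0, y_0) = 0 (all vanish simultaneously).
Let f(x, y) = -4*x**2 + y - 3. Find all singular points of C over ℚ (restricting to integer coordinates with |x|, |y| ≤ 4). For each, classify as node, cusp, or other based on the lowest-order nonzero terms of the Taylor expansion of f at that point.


No singular points in the scanned grid; C is smooth there.

Compute partial derivatives:
  f_x = -8*x.
  f_y = 1.
f_y = 1 is a nonzero constant, so f_y never vanishes: no point (x, y) can satisfy f = f_x = f_y = 0. In particular no (x, y) ∈ {−4, ..., 4}² is singular; the curve is smooth.


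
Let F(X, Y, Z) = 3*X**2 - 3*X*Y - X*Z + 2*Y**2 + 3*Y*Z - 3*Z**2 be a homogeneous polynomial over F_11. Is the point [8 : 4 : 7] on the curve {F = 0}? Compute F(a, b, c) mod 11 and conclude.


F(8,4,7) ≡ 9 (mod 11); P is NOT on the curve.

Evaluate F(8, 4, 7) term-by-term (mod 11).
  3*X**2 ↦ 3·64·1·1 = 192
  -3*X*Y ↦ -3·8·4·1 = -96
  -X*Z ↦ -1·8·1·7 = -56
  2*Y**2 ↦ 2·1·16·1 = 32
  3*Y*Z ↦ 3·1·4·7 = 84
  -3*Z**2 ↦ -3·1·1·49 = -147
Sum: F(8, 4, 7) = (192) + (-96) + (-56) + (32) + (84) + (-147) = 9.
Reducing mod 11: 9 ≡ 9 (mod 11).
Since F(a, b, c) ≡ 9 ≠ 0 (mod 11), P does NOT lie on the curve.


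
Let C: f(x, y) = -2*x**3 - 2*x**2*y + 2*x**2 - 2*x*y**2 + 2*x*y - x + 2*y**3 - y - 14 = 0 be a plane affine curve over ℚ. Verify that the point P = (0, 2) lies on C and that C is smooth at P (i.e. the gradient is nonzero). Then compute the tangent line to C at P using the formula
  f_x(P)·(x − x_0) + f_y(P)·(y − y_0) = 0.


Tangent line at P: -5*x + 23*y - 46 = 0.

Step 1: f(0, 2) = 0, so P lies on C.
Step 2: partial derivatives
  f_x(x, y) = -6*x**2 - 4*x*y + 4*x - 2*y**2 + 2*y - 1, f_y(x, y) = -2*x**2 - 4*x*y + 2*x + 6*y**2 - 1.
  f_x(P) = -5, f_y(P) = 23 (gradient nonzero, so P is smooth).
Step 3: tangent line at P: -5·(x − 0) + 23·(y − 2) = 0.
Expanding: -5*x + 23*y - 46 = 0.


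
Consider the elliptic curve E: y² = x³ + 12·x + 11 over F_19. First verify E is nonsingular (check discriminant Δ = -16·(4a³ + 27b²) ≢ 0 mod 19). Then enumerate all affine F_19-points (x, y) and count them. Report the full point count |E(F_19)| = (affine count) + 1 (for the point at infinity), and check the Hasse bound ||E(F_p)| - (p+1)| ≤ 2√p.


Affine points = {(0, 7), (0, 12), (1, 9), (1, 10), (2, 9), (2, 10), (3, 6), (3, 13), (4, 3), (4, 16), (5, 5), (5, 14), (7, 1), (7, 18), (8, 7), (8, 12), (11, 7), (11, 12), (14, 4), (14, 15), (16, 9), (16, 10), (17, 6), (17, 13), (18, 6), (18, 13)}; affine count = 26; |E(F_19)| = 27.

Discriminant check: Δ ∝ 4a³ + 27b² = 4·12³ + 27·11² = 4·1728 + 27·121 ≡ 14 (mod 19). Nonzero ⇒ E is nonsingular.
For each x ∈ F_19, compute rhs = x³ + 12·x + 11 mod 19, then count y ∈ F_19 with y² ≡ rhs.
  x = 0: rhs = 11, matching y values: 7, 12 (2 points).
  x = 1: rhs = 5, matching y values: 9, 10 (2 points).
  x = 2: rhs = 5, matching y values: 9, 10 (2 points).
  x = 3: rhs = 17, matching y values: 6, 13 (2 points).
  x = 4: rhs = 9, matching y values: 3, 16 (2 points).
  x = 5: rhs = 6, matching y values: 5, 14 (2 points).
  x = 6: rhs = 14, matching y values: none (0 points).
  x = 7: rhs = 1, matching y values: 1, 18 (2 points).
  x = 8: rhs = 11, matching y values: 7, 12 (2 points).
  x = 9: rhs = 12, matching y values: none (0 points).
  x = 10: rhs = 10, matching y values: none (0 points).
  x = 11: rhs = 11, matching y values: 7, 12 (2 points).
  x = 12: rhs = 2, matching y values: none (0 points).
  x = 13: rhs = 8, matching y values: none (0 points).
  x = 14: rhs = 16, matching y values: 4, 15 (2 points).
  x = 15: rhs = 13, matching y values: none (0 points).
  x = 16: rhs = 5, matching y values: 9, 10 (2 points).
  x = 17: rhs = 17, matching y values: 6, 13 (2 points).
  x = 18: rhs = 17, matching y values: 6, 13 (2 points).
Total affine count: 26.
Full point count |E(F_19)| = 26 + 1 = 27.
Hasse bound: |27 − (19+1)| = |7| = 7 ≤ 2√19 ≈ 8.7178 ✓.


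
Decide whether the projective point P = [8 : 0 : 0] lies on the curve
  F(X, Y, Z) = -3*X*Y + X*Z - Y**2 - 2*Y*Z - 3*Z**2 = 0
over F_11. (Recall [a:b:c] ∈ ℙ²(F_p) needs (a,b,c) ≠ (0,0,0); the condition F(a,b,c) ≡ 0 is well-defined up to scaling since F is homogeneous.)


F(8,0,0) ≡ 0 (mod 11); P is on the curve.

Evaluate F(8, 0, 0) term-by-term (mod 11).
  -3*X*Y ↦ -3·8·0·1 = 0
  X*Z ↦ 1·8·1·0 = 0
  -Y**2 ↦ -1·1·0·1 = 0
  -2*Y*Z ↦ -2·1·0·0 = 0
  -3*Z**2 ↦ -3·1·1·0 = 0
Sum: F(8, 0, 0) = (0) + (0) + (0) + (0) + (0) = 0.
Reducing mod 11: 0 ≡ 0 (mod 11).
Since F(a, b, c) ≡ 0 (mod 11), P lies on the curve.


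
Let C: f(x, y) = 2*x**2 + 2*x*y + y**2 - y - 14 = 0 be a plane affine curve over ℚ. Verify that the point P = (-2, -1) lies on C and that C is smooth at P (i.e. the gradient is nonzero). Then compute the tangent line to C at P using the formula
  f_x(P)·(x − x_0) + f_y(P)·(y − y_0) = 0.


Tangent line at P: -10*x - 7*y - 27 = 0.

Step 1: f(-2, -1) = 0, so P lies on C.
Step 2: partial derivatives
  f_x(x, y) = 4*x + 2*y, f_y(x, y) = 2*x + 2*y - 1.
  f_x(P) = -10, f_y(P) = -7 (gradient nonzero, so P is smooth).
Step 3: tangent line at P: -10·(x − -2) + -7·(y − -1) = 0.
Expanding: -10*x - 7*y - 27 = 0.


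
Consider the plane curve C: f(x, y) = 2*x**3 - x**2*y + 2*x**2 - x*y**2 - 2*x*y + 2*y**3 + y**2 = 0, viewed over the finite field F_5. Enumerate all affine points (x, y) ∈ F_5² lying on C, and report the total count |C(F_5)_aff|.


Affine F_5-points: {(0, 0), (0, 2), (1, 4), (2, 2), (2, 3), (3, 2), (4, 0), (4, 1), (4, 3)}; count = 9.

For each of the 25 pairs (x, y) ∈ F_5², evaluate f(x, y) mod 5. Record the zeros.
  x = 0: [0↦0, 1↦3, 2↦0, 3↦3, 4↦4]  zeros at y ∈ {0, 2}
  x = 1: [0↦4, 1↦3, 2↦4, 3↦4, 4↦0]  zeros at y ∈ {4}
  x = 2: [0↦4, 1↦2, 2↦0, 3↦0, 4↦4]  zeros at y ∈ {2, 3}
  x = 3: [0↦2, 1↦2, 2↦0, 3↦3, 4↦3]  zeros at y ∈ {2}
  x = 4: [0↦0, 1↦0, 2↦1, 3↦0, 4↦4]  zeros at y ∈ {0, 1, 3}
Collecting zeros: affine points = {(0, 0), (0, 2), (1, 4), (2, 2), (2, 3), (3, 2), (4, 0), (4, 1), (4, 3)}.
Total count |C(F_5)_aff| = 9.


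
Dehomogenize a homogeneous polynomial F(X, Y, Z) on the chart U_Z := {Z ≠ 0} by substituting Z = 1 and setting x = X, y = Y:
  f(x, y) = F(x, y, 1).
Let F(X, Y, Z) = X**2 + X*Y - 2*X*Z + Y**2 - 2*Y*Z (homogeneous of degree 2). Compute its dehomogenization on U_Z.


f(x, y) = x**2 + x*y - 2*x + y**2 - 2*y

On U_Z we set Z = 1. Each monomial c·X^i·Y^j·Z^k in F becomes c·x^i·y^j·1^k = c·x^i·y^j.
Substituting Z = 1: F(X, Y, 1) = x**2 + x*y - 2*x + y**2 - 2*y.
Note: deg(f) ≤ deg(F) = 2; strict inequality happens when F is divisible by Z (lost terms).


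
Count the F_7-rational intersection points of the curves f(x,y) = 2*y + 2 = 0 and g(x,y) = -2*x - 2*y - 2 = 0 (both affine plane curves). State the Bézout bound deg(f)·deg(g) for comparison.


Common zeros: {(0, 6)}; count = 1; Bézout bound = 1.

deg(f) = 1, deg(g) = 1, so Bézout bound = 1.
Scan x ∈ F_7. For each x, list the y ∈ F_7 with f(x, y) ≡ 0 and those with g(x, y) ≡ 0 (mod 7); the common zeros in that column are the intersection.
  x = 0: f ≡ 0 at y ∈ {6}; g ≡ 0 at y ∈ {6}; common: {6}.
  x = 1: f ≡ 0 at y ∈ {6}; g ≡ 0 at y ∈ {5}; common: ∅.
  x = 2: f ≡ 0 at y ∈ {6}; g ≡ 0 at y ∈ {4}; common: ∅.
  x = 3: f ≡ 0 at y ∈ {6}; g ≡ 0 at y ∈ {3}; common: ∅.
  x = 4: f ≡ 0 at y ∈ {6}; g ≡ 0 at y ∈ {2}; common: ∅.
  x = 5: f ≡ 0 at y ∈ {6}; g ≡ 0 at y ∈ {1}; common: ∅.
  x = 6: f ≡ 0 at y ∈ {6}; g ≡ 0 at y ∈ {0}; common: ∅.
Collecting: common zeros = {(0, 6)}, so the count is 1.
Comparison with the Bézout bound: 1 ≤ 1 = deg(f)·deg(g), as expected for curves with no common component (the bound is attained).


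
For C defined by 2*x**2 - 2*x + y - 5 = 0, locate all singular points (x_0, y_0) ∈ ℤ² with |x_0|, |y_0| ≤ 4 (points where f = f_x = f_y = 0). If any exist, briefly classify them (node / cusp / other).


No singular points in the scanned grid; C is smooth there.

Compute partial derivatives:
  f_x = 4*x - 2.
  f_y = 1.
f_y = 1 is a nonzero constant, so f_y never vanishes: no point (x, y) can satisfy f = f_x = f_y = 0. In particular no (x, y) ∈ {−4, ..., 4}² is singular; the curve is smooth.


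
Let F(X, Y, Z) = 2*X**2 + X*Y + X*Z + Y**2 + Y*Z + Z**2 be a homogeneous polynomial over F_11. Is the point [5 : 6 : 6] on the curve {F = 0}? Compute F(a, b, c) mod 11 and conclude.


F(5,6,6) ≡ 9 (mod 11); P is NOT on the curve.

Evaluate F(5, 6, 6) term-by-term (mod 11).
  2*X**2 ↦ 2·25·1·1 = 50
  X*Y ↦ 1·5·6·1 = 30
  X*Z ↦ 1·5·1·6 = 30
  Y**2 ↦ 1·1·36·1 = 36
  Y*Z ↦ 1·1·6·6 = 36
  Z**2 ↦ 1·1·1·36 = 36
Sum: F(5, 6, 6) = (50) + (30) + (30) + (36) + (36) + (36) = 218.
Reducing mod 11: 218 ≡ 9 (mod 11).
Since F(a, b, c) ≡ 9 ≠ 0 (mod 11), P does NOT lie on the curve.


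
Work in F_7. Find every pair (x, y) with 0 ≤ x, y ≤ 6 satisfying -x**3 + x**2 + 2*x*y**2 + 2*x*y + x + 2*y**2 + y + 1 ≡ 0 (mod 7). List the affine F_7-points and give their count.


Affine F_7-points: {(0, 5), (2, 6), (3, 0), (4, 5), (4, 6), (6, 2)}; count = 6.

For each of the 49 pairs (x, y) ∈ F_7², evaluate f(x, y) mod 7. Record the zeros.
  x = 0: [0↦1, 1↦4, 2↦4, 3↦1, 4↦2, 5↦0, 6↦2]  zeros at y ∈ {5}
  x = 1: [0↦2, 1↦2, 2↦3, 3↦5, 4↦1, 5↦5, 6↦3]  zeros at y ∈ ∅
  x = 2: [0↦6, 1↦3, 2↦5, 3↦5, 4↦3, 5↦6, 6↦0]  zeros at y ∈ {6}
  x = 3: [0↦0, 1↦1, 2↦4, 3↦2, 4↦2, 5↦4, 6↦1]  zeros at y ∈ {0}
  x = 4: [0↦6, 1↦4, 2↦1, 3↦4, 4↦6, 5↦0, 6↦0]  zeros at y ∈ {5, 6}
  x = 5: [0↦4, 1↦6, 2↦4, 3↦5, 4↦2, 5↦2, 6↦5]  zeros at y ∈ ∅
  x = 6: [0↦2, 1↦1, 2↦0, 3↦6, 4↦5, 5↦4, 6↦3]  zeros at y ∈ {2}
Collecting zeros: affine points = {(0, 5), (2, 6), (3, 0), (4, 5), (4, 6), (6, 2)}.
Total count |C(F_7)_aff| = 6.


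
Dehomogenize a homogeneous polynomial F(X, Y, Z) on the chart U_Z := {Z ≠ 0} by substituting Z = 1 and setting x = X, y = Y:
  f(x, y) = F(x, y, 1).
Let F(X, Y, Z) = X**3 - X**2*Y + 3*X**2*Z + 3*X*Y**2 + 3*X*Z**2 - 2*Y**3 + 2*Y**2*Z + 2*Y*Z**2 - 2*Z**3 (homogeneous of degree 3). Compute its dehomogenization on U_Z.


f(x, y) = x**3 - x**2*y + 3*x**2 + 3*x*y**2 + 3*x - 2*y**3 + 2*y**2 + 2*y - 2

On U_Z we set Z = 1. Each monomial c·X^i·Y^j·Z^k in F becomes c·x^i·y^j·1^k = c·x^i·y^j.
Substituting Z = 1: F(X, Y, 1) = x**3 - x**2*y + 3*x**2 + 3*x*y**2 + 3*x - 2*y**3 + 2*y**2 + 2*y - 2.
Note: deg(f) ≤ deg(F) = 3; strict inequality happens when F is divisible by Z (lost terms).


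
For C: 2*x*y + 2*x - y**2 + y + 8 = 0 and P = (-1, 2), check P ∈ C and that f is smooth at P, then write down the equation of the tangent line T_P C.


Tangent line at P: 6*x - 5*y + 16 = 0.

Step 1: f(-1, 2) = 0, so P lies on C.
Step 2: partial derivatives
  f_x(x, y) = 2*y + 2, f_y(x, y) = 2*x - 2*y + 1.
  f_x(P) = 6, f_y(P) = -5 (gradient nonzero, so P is smooth).
Step 3: tangent line at P: 6·(x − -1) + -5·(y − 2) = 0.
Expanding: 6*x - 5*y + 16 = 0.


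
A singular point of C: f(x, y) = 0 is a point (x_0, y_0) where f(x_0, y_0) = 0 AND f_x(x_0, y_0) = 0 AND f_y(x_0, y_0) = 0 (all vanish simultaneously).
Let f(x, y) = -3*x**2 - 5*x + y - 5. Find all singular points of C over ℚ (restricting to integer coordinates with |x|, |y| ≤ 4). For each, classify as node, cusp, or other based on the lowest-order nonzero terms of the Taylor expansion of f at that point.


No singular points in the scanned grid; C is smooth there.

Compute partial derivatives:
  f_x = -6*x - 5.
  f_y = 1.
f_y = 1 is a nonzero constant, so f_y never vanishes: no point (x, y) can satisfy f = f_x = f_y = 0. In particular no (x, y) ∈ {−4, ..., 4}² is singular; the curve is smooth.


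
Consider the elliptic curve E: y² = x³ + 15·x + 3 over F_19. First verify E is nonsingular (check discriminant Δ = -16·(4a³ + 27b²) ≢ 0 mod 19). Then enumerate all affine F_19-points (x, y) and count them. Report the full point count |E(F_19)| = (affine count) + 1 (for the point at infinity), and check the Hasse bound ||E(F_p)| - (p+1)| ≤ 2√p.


Affine points = {(1, 0), (6, 9), (6, 10), (11, 6), (11, 13), (12, 7), (12, 12), (13, 1), (13, 18), (16, 8), (16, 11), (18, 5), (18, 14)}; affine count = 13; |E(F_19)| = 14.

Discriminant check: Δ ∝ 4a³ + 27b² = 4·15³ + 27·3² = 4·3375 + 27·9 ≡ 6 (mod 19). Nonzero ⇒ E is nonsingular.
For each x ∈ F_19, compute rhs = x³ + 15·x + 3 mod 19, then count y ∈ F_19 with y² ≡ rhs.
  x = 0: rhs = 3, matching y values: none (0 points).
  x = 1: rhs = 0, matching y values: 0 (1 points).
  x = 2: rhs = 3, matching y values: none (0 points).
  x = 3: rhs = 18, matching y values: none (0 points).
  x = 4: rhs = 13, matching y values: none (0 points).
  x = 5: rhs = 13, matching y values: none (0 points).
  x = 6: rhs = 5, matching y values: 9, 10 (2 points).
  x = 7: rhs = 14, matching y values: none (0 points).
  x = 8: rhs = 8, matching y values: none (0 points).
  x = 9: rhs = 12, matching y values: none (0 points).
  x = 10: rhs = 13, matching y values: none (0 points).
  x = 11: rhs = 17, matching y values: 6, 13 (2 points).
  x = 12: rhs = 11, matching y values: 7, 12 (2 points).
  x = 13: rhs = 1, matching y values: 1, 18 (2 points).
  x = 14: rhs = 12, matching y values: none (0 points).
  x = 15: rhs = 12, matching y values: none (0 points).
  x = 16: rhs = 7, matching y values: 8, 11 (2 points).
  x = 17: rhs = 3, matching y values: none (0 points).
  x = 18: rhs = 6, matching y values: 5, 14 (2 points).
Total affine count: 13.
Full point count |E(F_19)| = 13 + 1 = 14.
Hasse bound: |14 − (19+1)| = |-6| = 6 ≤ 2√19 ≈ 8.7178 ✓.


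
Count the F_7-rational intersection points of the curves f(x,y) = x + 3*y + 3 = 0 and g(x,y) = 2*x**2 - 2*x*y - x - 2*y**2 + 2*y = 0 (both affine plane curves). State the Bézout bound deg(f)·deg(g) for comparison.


Common zeros: {(4, 0), (5, 2)}; count = 2; Bézout bound = 2.

deg(f) = 1, deg(g) = 2, so Bézout bound = 2.
Scan x ∈ F_7. For each x, list the y ∈ F_7 with f(x, y) ≡ 0 and those with g(x, y) ≡ 0 (mod 7); the common zeros in that column are the intersection.
  x = 0: f ≡ 0 at y ∈ {6}; g ≡ 0 at y ∈ {0, 1}; common: ∅.
  x = 1: f ≡ 0 at y ∈ {1}; g ≡ 0 at y ∈ {2, 5}; common: ∅.
  x = 2: f ≡ 0 at y ∈ {3}; g ≡ 0 at y ∈ ∅; common: ∅.
  x = 3: f ≡ 0 at y ∈ {5}; g ≡ 0 at y ∈ ∅; common: ∅.
  x = 4: f ≡ 0 at y ∈ {0}; g ≡ 0 at y ∈ {0, 4}; common: {0}.
  x = 5: f ≡ 0 at y ∈ {2}; g ≡ 0 at y ∈ {1, 2}; common: {2}.
  x = 6: f ≡ 0 at y ∈ {4}; g ≡ 0 at y ∈ ∅; common: ∅.
Collecting: common zeros = {(4, 0), (5, 2)}, so the count is 2.
Comparison with the Bézout bound: 2 ≤ 2 = deg(f)·deg(g), as expected for curves with no common component (the bound is attained).


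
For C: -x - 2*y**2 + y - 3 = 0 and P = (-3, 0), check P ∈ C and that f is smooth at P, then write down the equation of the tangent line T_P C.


Tangent line at P: -x + y - 3 = 0.

Step 1: f(-3, 0) = 0, so P lies on C.
Step 2: partial derivatives
  f_x(x, y) = -1, f_y(x, y) = 1 - 4*y.
  f_x(P) = -1, f_y(P) = 1 (gradient nonzero, so P is smooth).
Step 3: tangent line at P: -1·(x − -3) + 1·(y − 0) = 0.
Expanding: -x + y - 3 = 0.


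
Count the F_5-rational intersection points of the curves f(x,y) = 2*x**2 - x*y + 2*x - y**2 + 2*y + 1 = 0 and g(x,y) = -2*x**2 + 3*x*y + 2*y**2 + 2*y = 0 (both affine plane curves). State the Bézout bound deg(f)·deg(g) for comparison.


Common zeros: {(1, 1)}; count = 1; Bézout bound = 4.

deg(f) = 2, deg(g) = 2, so Bézout bound = 4.
Scan x ∈ F_5. For each x, list the y ∈ F_5 with f(x, y) ≡ 0 and those with g(x, y) ≡ 0 (mod 5); the common zeros in that column are the intersection.
  x = 0: f ≡ 0 at y ∈ ∅; g ≡ 0 at y ∈ {0, 4}; common: ∅.
  x = 1: f ≡ 0 at y ∈ {0, 1}; g ≡ 0 at y ∈ {1, 4}; common: {1}.
  x = 2: f ≡ 0 at y ∈ ∅; g ≡ 0 at y ∈ ∅; common: ∅.
  x = 3: f ≡ 0 at y ∈ {0, 4}; g ≡ 0 at y ∈ {1}; common: ∅.
  x = 4: f ≡ 0 at y ∈ ∅; g ≡ 0 at y ∈ ∅; common: ∅.
Collecting: common zeros = {(1, 1)}, so the count is 1.
Comparison with the Bézout bound: 1 ≤ 4 = deg(f)·deg(g), as expected for curves with no common component (the affine F_5-count falls short of the bound because intersections may lie at infinity, over extension fields, or carry multiplicity).


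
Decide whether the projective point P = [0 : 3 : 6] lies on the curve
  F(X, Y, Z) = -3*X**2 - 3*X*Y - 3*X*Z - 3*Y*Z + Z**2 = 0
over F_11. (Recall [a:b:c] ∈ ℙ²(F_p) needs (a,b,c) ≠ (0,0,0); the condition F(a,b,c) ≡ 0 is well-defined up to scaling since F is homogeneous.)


F(0,3,6) ≡ 4 (mod 11); P is NOT on the curve.

Evaluate F(0, 3, 6) term-by-term (mod 11).
  -3*X**2 ↦ -3·0·1·1 = 0
  -3*X*Y ↦ -3·0·3·1 = 0
  -3*X*Z ↦ -3·0·1·6 = 0
  -3*Y*Z ↦ -3·1·3·6 = -54
  Z**2 ↦ 1·1·1·36 = 36
Sum: F(0, 3, 6) = (0) + (0) + (0) + (-54) + (36) = -18.
Reducing mod 11: -18 ≡ 4 (mod 11).
Since F(a, b, c) ≡ 4 ≠ 0 (mod 11), P does NOT lie on the curve.


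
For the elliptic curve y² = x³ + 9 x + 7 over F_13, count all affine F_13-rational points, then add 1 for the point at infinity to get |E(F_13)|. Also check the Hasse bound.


Affine points = {(1, 2), (1, 11), (3, 3), (3, 10), (4, 4), (4, 9), (6, 2), (6, 11), (7, 6), (7, 7), (12, 6), (12, 7)}; affine count = 12; |E(F_13)| = 13.

Discriminant check: Δ ∝ 4a³ + 27b² = 4·9³ + 27·7² = 4·729 + 27·49 ≡ 1 (mod 13). Nonzero ⇒ E is nonsingular.
For each x ∈ F_13, compute rhs = x³ + 9·x + 7 mod 13, then count y ∈ F_13 with y² ≡ rhs.
  x = 0: rhs = 7, matching y values: none (0 points).
  x = 1: rhs = 4, matching y values: 2, 11 (2 points).
  x = 2: rhs = 7, matching y values: none (0 points).
  x = 3: rhs = 9, matching y values: 3, 10 (2 points).
  x = 4: rhs = 3, matching y values: 4, 9 (2 points).
  x = 5: rhs = 8, matching y values: none (0 points).
  x = 6: rhs = 4, matching y values: 2, 11 (2 points).
  x = 7: rhs = 10, matching y values: 6, 7 (2 points).
  x = 8: rhs = 6, matching y values: none (0 points).
  x = 9: rhs = 11, matching y values: none (0 points).
  x = 10: rhs = 5, matching y values: none (0 points).
  x = 11: rhs = 7, matching y values: none (0 points).
  x = 12: rhs = 10, matching y values: 6, 7 (2 points).
Total affine count: 12.
Full point count |E(F_13)| = 12 + 1 = 13.
Hasse bound: |13 − (13+1)| = |-1| = 1 ≤ 2√13 ≈ 7.2111 ✓.


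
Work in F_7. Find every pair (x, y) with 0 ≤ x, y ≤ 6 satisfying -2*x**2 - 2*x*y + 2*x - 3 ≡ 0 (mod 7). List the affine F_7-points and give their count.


Affine F_7-points: {(1, 2), (2, 0), (3, 1), (4, 1), (5, 2), (6, 0)}; count = 6.

For each of the 49 pairs (x, y) ∈ F_7², evaluate f(x, y) mod 7. Record the zeros.
  x = 0: [0↦4, 1↦4, 2↦4, 3↦4, 4↦4, 5↦4, 6↦4]  zeros at y ∈ ∅
  x = 1: [0↦4, 1↦2, 2↦0, 3↦5, 4↦3, 5↦1, 6↦6]  zeros at y ∈ {2}
  x = 2: [0↦0, 1↦3, 2↦6, 3↦2, 4↦5, 5↦1, 6↦4]  zeros at y ∈ {0}
  x = 3: [0↦6, 1↦0, 2↦1, 3↦2, 4↦3, 5↦4, 6↦5]  zeros at y ∈ {1}
  x = 4: [0↦1, 1↦0, 2↦6, 3↦5, 4↦4, 5↦3, 6↦2]  zeros at y ∈ {1}
  x = 5: [0↦6, 1↦3, 2↦0, 3↦4, 4↦1, 5↦5, 6↦2]  zeros at y ∈ {2}
  x = 6: [0↦0, 1↦2, 2↦4, 3↦6, 4↦1, 5↦3, 6↦5]  zeros at y ∈ {0}
Collecting zeros: affine points = {(1, 2), (2, 0), (3, 1), (4, 1), (5, 2), (6, 0)}.
Total count |C(F_7)_aff| = 6.


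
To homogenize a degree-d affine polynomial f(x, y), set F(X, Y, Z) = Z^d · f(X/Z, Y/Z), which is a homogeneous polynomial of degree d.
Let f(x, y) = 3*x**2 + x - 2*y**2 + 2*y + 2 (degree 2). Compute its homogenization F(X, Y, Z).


F(X, Y, Z) = 3*X**2 + X*Z - 2*Y**2 + 2*Y*Z + 2*Z**2

deg(f) = 2.
Substitute x = X/Z, y = Y/Z into f, then multiply by Z^2.
  monomial 3·x^2·y^0 ↦ 3·X^2·Y^0·Z^0.
  monomial 1·x^1·y^0 ↦ 1·X^1·Y^0·Z^1.
  monomial -2·x^0·y^2 ↦ -2·X^0·Y^2·Z^0.
  monomial 2·x^0·y^1 ↦ 2·X^0·Y^1·Z^1.
  monomial 2·x^0·y^0 ↦ 2·X^0·Y^0·Z^2.
Collecting: F(X, Y, Z) = 3*X**2 + X*Z - 2*Y**2 + 2*Y*Z + 2*Z**2.


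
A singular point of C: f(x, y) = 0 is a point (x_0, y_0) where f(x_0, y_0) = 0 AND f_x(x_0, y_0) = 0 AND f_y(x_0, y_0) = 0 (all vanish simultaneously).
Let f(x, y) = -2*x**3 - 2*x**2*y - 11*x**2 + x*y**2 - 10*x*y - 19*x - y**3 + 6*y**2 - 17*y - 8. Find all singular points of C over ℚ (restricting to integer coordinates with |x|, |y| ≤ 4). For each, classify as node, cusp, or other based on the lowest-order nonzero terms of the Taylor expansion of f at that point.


Singular points: {(-2, 1)}; classification: node.

Compute partial derivatives:
  f_x = -6*x**2 - 4*x*y - 22*x + y**2 - 10*y - 19.
  f_y = -2*x**2 + 2*x*y - 10*x - 3*y**2 + 12*y - 17.
Scan x_0 ∈ {−4, ..., 4}. For each x_0, f_y(x_0, y) is a polynomial in y; find its integer roots y ∈ {−4, ..., 4}, then test f_x and f at those candidates.
  x = -4: f_y(-4, y) = -3*y**2 + 4*y - 9; no integer root y with |y| ≤ 4.
  x = -3: f_y(-3, y) = -3*y**2 + 6*y - 5; no integer root y with |y| ≤ 4.
  x = -2: f_y(-2, y) = -3*y**2 + 8*y - 5; vanishes at y ∈ {1}. (-2, 1): f_x = 0, f = 0 — SINGULAR.
  x = -1: f_y(-1, y) = -3*y**2 + 10*y - 9; no integer root y with |y| ≤ 4.
  x = 0: f_y(0, y) = -3*y**2 + 12*y - 17; no integer root y with |y| ≤ 4.
  x = 1: f_y(1, y) = -3*y**2 + 14*y - 29; no integer root y with |y| ≤ 4.
  x = 2: f_y(2, y) = -3*y**2 + 16*y - 45; no integer root y with |y| ≤ 4.
  x = 3: f_y(3, y) = -3*y**2 + 18*y - 65; no integer root y with |y| ≤ 4.
  x = 4: f_y(4, y) = -3*y**2 + 20*y - 89; no integer root y with |y| ≤ 4.
Only singular point on the grid: (-2, 1).
Classify: substitute x = -2 + u, y = 1 + v and expand: f = -2*u**3 - 2*u**2*v - u**2 + u*v**2 - v**3 + v**2.
No constant or linear terms (consistent with a singular point). Quadratic part: -u**2 + v**2. Cubic part: -2*u**3 - 2*u**2*v + u*v**2 - v**3.
The quadratic part v**2 - u**2 = (v − u)(v + u) splits into two distinct linear factors, so there are two distinct tangent lines y − 1 = ±(x − -2) — this is a node (ordinary double point).
Classification: node.


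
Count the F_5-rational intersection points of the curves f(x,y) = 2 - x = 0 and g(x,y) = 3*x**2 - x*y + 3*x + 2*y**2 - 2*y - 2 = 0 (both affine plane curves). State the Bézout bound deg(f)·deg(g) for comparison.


Common zeros: ∅; count = 0; Bézout bound = 2.

deg(f) = 1, deg(g) = 2, so Bézout bound = 2.
Scan x ∈ F_5. For each x, list the y ∈ F_5 with f(x, y) ≡ 0 and those with g(x, y) ≡ 0 (mod 5); the common zeros in that column are the intersection.
  x = 0: f ≡ 0 at y ∈ ∅; g ≡ 0 at y ∈ {3}; common: ∅.
  x = 1: f ≡ 0 at y ∈ ∅; g ≡ 0 at y ∈ ∅; common: ∅.
  x = 2: f ≡ 0 at y ∈ {0, 1, 2, 3, 4}; g ≡ 0 at y ∈ ∅; common: ∅.
  x = 3: f ≡ 0 at y ∈ ∅; g ≡ 0 at y ∈ ∅; common: ∅.
  x = 4: f ≡ 0 at y ∈ ∅; g ≡ 0 at y ∈ ∅; common: ∅.
Collecting: common zeros = ∅, so the count is 0.
Comparison with the Bézout bound: 0 ≤ 2 = deg(f)·deg(g), as expected for curves with no common component (the affine F_5-count falls short of the bound because intersections may lie at infinity, over extension fields, or carry multiplicity).


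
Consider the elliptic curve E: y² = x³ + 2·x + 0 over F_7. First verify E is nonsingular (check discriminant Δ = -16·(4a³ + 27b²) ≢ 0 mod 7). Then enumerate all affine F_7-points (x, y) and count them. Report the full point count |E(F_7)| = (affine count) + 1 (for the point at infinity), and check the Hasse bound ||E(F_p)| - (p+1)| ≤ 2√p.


Affine points = {(0, 0), (4, 3), (4, 4), (5, 3), (5, 4), (6, 2), (6, 5)}; affine count = 7; |E(F_7)| = 8.

Discriminant check: Δ ∝ 4a³ + 27b² = 4·2³ + 27·0² = 4·8 + 27·0 ≡ 4 (mod 7). Nonzero ⇒ E is nonsingular.
For each x ∈ F_7, compute rhs = x³ + 2·x + 0 mod 7, then count y ∈ F_7 with y² ≡ rhs.
  x = 0: rhs = 0, matching y values: 0 (1 points).
  x = 1: rhs = 3, matching y values: none (0 points).
  x = 2: rhs = 5, matching y values: none (0 points).
  x = 3: rhs = 5, matching y values: none (0 points).
  x = 4: rhs = 2, matching y values: 3, 4 (2 points).
  x = 5: rhs = 2, matching y values: 3, 4 (2 points).
  x = 6: rhs = 4, matching y values: 2, 5 (2 points).
Total affine count: 7.
Full point count |E(F_7)| = 7 + 1 = 8.
Hasse bound: |8 − (7+1)| = |0| = 0 ≤ 2√7 ≈ 5.2915 ✓.


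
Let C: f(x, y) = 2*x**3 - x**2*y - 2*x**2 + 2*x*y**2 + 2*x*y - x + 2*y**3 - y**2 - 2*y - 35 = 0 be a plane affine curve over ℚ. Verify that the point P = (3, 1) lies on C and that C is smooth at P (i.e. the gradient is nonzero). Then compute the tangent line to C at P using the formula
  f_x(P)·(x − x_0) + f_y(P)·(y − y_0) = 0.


Tangent line at P: 39*x + 11*y - 128 = 0.

Step 1: f(3, 1) = 0, so P lies on C.
Step 2: partial derivatives
  f_x(x, y) = 6*x**2 - 2*x*y - 4*x + 2*y**2 + 2*y - 1, f_y(x, y) = -x**2 + 4*x*y + 2*x + 6*y**2 - 2*y - 2.
  f_x(P) = 39, f_y(P) = 11 (gradient nonzero, so P is smooth).
Step 3: tangent line at P: 39·(x − 3) + 11·(y − 1) = 0.
Expanding: 39*x + 11*y - 128 = 0.


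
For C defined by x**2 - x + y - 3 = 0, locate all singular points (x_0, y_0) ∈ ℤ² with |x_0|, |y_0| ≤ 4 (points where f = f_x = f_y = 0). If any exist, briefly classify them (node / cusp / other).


No singular points in the scanned grid; C is smooth there.

Compute partial derivatives:
  f_x = 2*x - 1.
  f_y = 1.
f_y = 1 is a nonzero constant, so f_y never vanishes: no point (x, y) can satisfy f = f_x = f_y = 0. In particular no (x, y) ∈ {−4, ..., 4}² is singular; the curve is smooth.


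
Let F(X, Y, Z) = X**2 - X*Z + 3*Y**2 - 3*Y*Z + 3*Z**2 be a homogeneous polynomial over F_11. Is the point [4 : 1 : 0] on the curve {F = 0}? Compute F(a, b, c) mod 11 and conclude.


F(4,1,0) ≡ 8 (mod 11); P is NOT on the curve.

Evaluate F(4, 1, 0) term-by-term (mod 11).
  X**2 ↦ 1·16·1·1 = 16
  -X*Z ↦ -1·4·1·0 = 0
  3*Y**2 ↦ 3·1·1·1 = 3
  -3*Y*Z ↦ -3·1·1·0 = 0
  3*Z**2 ↦ 3·1·1·0 = 0
Sum: F(4, 1, 0) = (16) + (0) + (3) + (0) + (0) = 19.
Reducing mod 11: 19 ≡ 8 (mod 11).
Since F(a, b, c) ≡ 8 ≠ 0 (mod 11), P does NOT lie on the curve.


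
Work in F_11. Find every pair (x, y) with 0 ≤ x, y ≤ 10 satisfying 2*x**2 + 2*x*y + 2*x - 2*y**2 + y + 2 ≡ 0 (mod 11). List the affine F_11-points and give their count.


Affine F_11-points: {(2, 3), (2, 5), (3, 4), (3, 5), (5, 3), (5, 8), (7, 6), (7, 7), (8, 6), (8, 8)}; count = 10.

For each of the 121 pairs (x, y) ∈ F_11², evaluate f(x, y) mod 11. Record the zeros.
  x = 0: [0↦2, 1↦1, 2↦7, 3↦9, 4↦7, 5↦1, 6↦2, 7↦10, 8↦3, 9↦3, 10↦10]  zeros at y ∈ ∅
  x = 1: [0↦6, 1↦7, 2↦4, 3↦8, 4↦8, 5↦4, 6↦7, 7↦6, 8↦1, 9↦3, 10↦1]  zeros at y ∈ ∅
  x = 2: [0↦3, 1↦6, 2↦5, 3↦0, 4↦2, 5↦0, 6↦5, 7↦6, 8↦3, 9↦7, 10↦7]  zeros at y ∈ {3, 5}
  x = 3: [0↦4, 1↦9, 2↦10, 3↦7, 4↦0, 5↦0, 6↦7, 7↦10, 8↦9, 9↦4, 10↦6]  zeros at y ∈ {4, 5}
  x = 4: [0↦9, 1↦5, 2↦8, 3↦7, 4↦2, 5↦4, 6↦2, 7↦7, 8↦8, 9↦5, 10↦9]  zeros at y ∈ ∅
  x = 5: [0↦7, 1↦5, 2↦10, 3↦0, 4↦8, 5↦1, 6↦1, 7↦8, 8↦0, 9↦10, 10↦5]  zeros at y ∈ {3, 8}
  x = 6: [0↦9, 1↦9, 2↦5, 3↦8, 4↦7, 5↦2, 6↦4, 7↦2, 8↦7, 9↦8, 10↦5]  zeros at y ∈ ∅
  x = 7: [0↦4, 1↦6, 2↦4, 3↦9, 4↦10, 5↦7, 6↦0, 7↦0, 8↦7, 9↦10, 10↦9]  zeros at y ∈ {6, 7}
  x = 8: [0↦3, 1↦7, 2↦7, 3↦3, 4↦6, 5↦5, 6↦0, 7↦2, 8↦0, 9↦5, 10↦6]  zeros at y ∈ {6, 8}
  x = 9: [0↦6, 1↦1, 2↦3, 3↦1, 4↦6, 5↦7, 6↦4, 7↦8, 8↦8, 9↦4, 10↦7]  zeros at y ∈ ∅
  x = 10: [0↦2, 1↦10, 2↦3, 3↦3, 4↦10, 5↦2, 6↦1, 7↦7, 8↦9, 9↦7, 10↦1]  zeros at y ∈ ∅
Collecting zeros: affine points = {(2, 3), (2, 5), (3, 4), (3, 5), (5, 3), (5, 8), (7, 6), (7, 7), (8, 6), (8, 8)}.
Total count |C(F_11)_aff| = 10.


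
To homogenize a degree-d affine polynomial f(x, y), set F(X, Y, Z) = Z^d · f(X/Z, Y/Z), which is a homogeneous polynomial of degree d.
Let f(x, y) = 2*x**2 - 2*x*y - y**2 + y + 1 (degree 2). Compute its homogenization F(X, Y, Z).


F(X, Y, Z) = 2*X**2 - 2*X*Y - Y**2 + Y*Z + Z**2

deg(f) = 2.
Substitute x = X/Z, y = Y/Z into f, then multiply by Z^2.
  monomial 2·x^2·y^0 ↦ 2·X^2·Y^0·Z^0.
  monomial -2·x^1·y^1 ↦ -2·X^1·Y^1·Z^0.
  monomial -1·x^0·y^2 ↦ -1·X^0·Y^2·Z^0.
  monomial 1·x^0·y^1 ↦ 1·X^0·Y^1·Z^1.
  monomial 1·x^0·y^0 ↦ 1·X^0·Y^0·Z^2.
Collecting: F(X, Y, Z) = 2*X**2 - 2*X*Y - Y**2 + Y*Z + Z**2.


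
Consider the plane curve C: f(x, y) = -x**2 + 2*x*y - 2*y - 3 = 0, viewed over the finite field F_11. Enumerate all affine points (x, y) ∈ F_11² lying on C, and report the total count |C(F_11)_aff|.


Affine F_11-points: {(0, 4), (2, 9), (3, 3), (4, 5), (5, 9), (6, 5), (7, 8), (8, 4), (9, 8), (10, 10)}; count = 10.

For each of the 121 pairs (x, y) ∈ F_11², evaluate f(x, y) mod 11. Record the zeros.
  x = 0: [0↦8, 1↦6, 2↦4, 3↦2, 4↦0, 5↦9, 6↦7, 7↦5, 8↦3, 9↦1, 10↦10]  zeros at y ∈ {4}
  x = 1: [0↦7, 1↦7, 2↦7, 3↦7, 4↦7, 5↦7, 6↦7, 7↦7, 8↦7, 9↦7, 10↦7]  zeros at y ∈ ∅
  x = 2: [0↦4, 1↦6, 2↦8, 3↦10, 4↦1, 5↦3, 6↦5, 7↦7, 8↦9, 9↦0, 10↦2]  zeros at y ∈ {9}
  x = 3: [0↦10, 1↦3, 2↦7, 3↦0, 4↦4, 5↦8, 6↦1, 7↦5, 8↦9, 9↦2, 10↦6]  zeros at y ∈ {3}
  x = 4: [0↦3, 1↦9, 2↦4, 3↦10, 4↦5, 5↦0, 6↦6, 7↦1, 8↦7, 9↦2, 10↦8]  zeros at y ∈ {5}
  x = 5: [0↦5, 1↦2, 2↦10, 3↦7, 4↦4, 5↦1, 6↦9, 7↦6, 8↦3, 9↦0, 10↦8]  zeros at y ∈ {9}
  x = 6: [0↦5, 1↦4, 2↦3, 3↦2, 4↦1, 5↦0, 6↦10, 7↦9, 8↦8, 9↦7, 10↦6]  zeros at y ∈ {5}
  x = 7: [0↦3, 1↦4, 2↦5, 3↦6, 4↦7, 5↦8, 6↦9, 7↦10, 8↦0, 9↦1, 10↦2]  zeros at y ∈ {8}
  x = 8: [0↦10, 1↦2, 2↦5, 3↦8, 4↦0, 5↦3, 6↦6, 7↦9, 8↦1, 9↦4, 10↦7]  zeros at y ∈ {4}
  x = 9: [0↦4, 1↦9, 2↦3, 3↦8, 4↦2, 5↦7, 6↦1, 7↦6, 8↦0, 9↦5, 10↦10]  zeros at y ∈ {8}
  x = 10: [0↦7, 1↦3, 2↦10, 3↦6, 4↦2, 5↦9, 6↦5, 7↦1, 8↦8, 9↦4, 10↦0]  zeros at y ∈ {10}
Collecting zeros: affine points = {(0, 4), (2, 9), (3, 3), (4, 5), (5, 9), (6, 5), (7, 8), (8, 4), (9, 8), (10, 10)}.
Total count |C(F_11)_aff| = 10.


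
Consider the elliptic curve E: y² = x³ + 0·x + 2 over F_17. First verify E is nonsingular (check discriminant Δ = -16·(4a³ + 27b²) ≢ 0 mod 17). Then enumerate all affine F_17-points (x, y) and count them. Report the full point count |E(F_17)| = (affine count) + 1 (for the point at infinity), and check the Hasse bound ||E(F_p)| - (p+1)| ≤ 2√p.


Affine points = {(0, 6), (0, 11), (4, 7), (4, 10), (5, 5), (5, 12), (8, 2), (8, 15), (9, 0), (10, 4), (10, 13), (12, 8), (12, 9), (14, 3), (14, 14), (16, 1), (16, 16)}; affine count = 17; |E(F_17)| = 18.

Discriminant check: Δ ∝ 4a³ + 27b² = 4·0³ + 27·2² = 4·0 + 27·4 ≡ 6 (mod 17). Nonzero ⇒ E is nonsingular.
For each x ∈ F_17, compute rhs = x³ + 0·x + 2 mod 17, then count y ∈ F_17 with y² ≡ rhs.
  x = 0: rhs = 2, matching y values: 6, 11 (2 points).
  x = 1: rhs = 3, matching y values: none (0 points).
  x = 2: rhs = 10, matching y values: none (0 points).
  x = 3: rhs = 12, matching y values: none (0 points).
  x = 4: rhs = 15, matching y values: 7, 10 (2 points).
  x = 5: rhs = 8, matching y values: 5, 12 (2 points).
  x = 6: rhs = 14, matching y values: none (0 points).
  x = 7: rhs = 5, matching y values: none (0 points).
  x = 8: rhs = 4, matching y values: 2, 15 (2 points).
  x = 9: rhs = 0, matching y values: 0 (1 points).
  x = 10: rhs = 16, matching y values: 4, 13 (2 points).
  x = 11: rhs = 7, matching y values: none (0 points).
  x = 12: rhs = 13, matching y values: 8, 9 (2 points).
  x = 13: rhs = 6, matching y values: none (0 points).
  x = 14: rhs = 9, matching y values: 3, 14 (2 points).
  x = 15: rhs = 11, matching y values: none (0 points).
  x = 16: rhs = 1, matching y values: 1, 16 (2 points).
Total affine count: 17.
Full point count |E(F_17)| = 17 + 1 = 18.
Hasse bound: |18 − (17+1)| = |0| = 0 ≤ 2√17 ≈ 8.2462 ✓.


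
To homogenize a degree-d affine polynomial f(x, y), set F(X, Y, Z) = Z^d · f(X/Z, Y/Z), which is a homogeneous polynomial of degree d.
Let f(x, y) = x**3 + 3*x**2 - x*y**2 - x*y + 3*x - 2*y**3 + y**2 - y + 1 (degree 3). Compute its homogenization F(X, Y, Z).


F(X, Y, Z) = X**3 + 3*X**2*Z - X*Y**2 - X*Y*Z + 3*X*Z**2 - 2*Y**3 + Y**2*Z - Y*Z**2 + Z**3

deg(f) = 3.
Substitute x = X/Z, y = Y/Z into f, then multiply by Z^3.
  monomial 1·x^3·y^0 ↦ 1·X^3·Y^0·Z^0.
  monomial 3·x^2·y^0 ↦ 3·X^2·Y^0·Z^1.
  monomial -1·x^1·y^2 ↦ -1·X^1·Y^2·Z^0.
  monomial -1·x^1·y^1 ↦ -1·X^1·Y^1·Z^1.
  monomial 3·x^1·y^0 ↦ 3·X^1·Y^0·Z^2.
  monomial -2·x^0·y^3 ↦ -2·X^0·Y^3·Z^0.
  monomial 1·x^0·y^2 ↦ 1·X^0·Y^2·Z^1.
  monomial -1·x^0·y^1 ↦ -1·X^0·Y^1·Z^2.
  monomial 1·x^0·y^0 ↦ 1·X^0·Y^0·Z^3.
Collecting: F(X, Y, Z) = X**3 + 3*X**2*Z - X*Y**2 - X*Y*Z + 3*X*Z**2 - 2*Y**3 + Y**2*Z - Y*Z**2 + Z**3.


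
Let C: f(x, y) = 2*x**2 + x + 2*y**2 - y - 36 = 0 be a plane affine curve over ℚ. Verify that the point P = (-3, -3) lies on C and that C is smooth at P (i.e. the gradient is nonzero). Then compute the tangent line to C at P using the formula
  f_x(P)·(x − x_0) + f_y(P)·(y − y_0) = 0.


Tangent line at P: -11*x - 13*y - 72 = 0.

Step 1: f(-3, -3) = 0, so P lies on C.
Step 2: partial derivatives
  f_x(x, y) = 4*x + 1, f_y(x, y) = 4*y - 1.
  f_x(P) = -11, f_y(P) = -13 (gradient nonzero, so P is smooth).
Step 3: tangent line at P: -11·(x − -3) + -13·(y − -3) = 0.
Expanding: -11*x - 13*y - 72 = 0.


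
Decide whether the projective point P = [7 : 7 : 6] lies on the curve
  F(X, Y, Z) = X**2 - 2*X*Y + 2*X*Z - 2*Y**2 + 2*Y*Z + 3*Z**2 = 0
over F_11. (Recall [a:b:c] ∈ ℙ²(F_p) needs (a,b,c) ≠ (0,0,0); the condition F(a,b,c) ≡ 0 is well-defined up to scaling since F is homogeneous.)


F(7,7,6) ≡ 8 (mod 11); P is NOT on the curve.

Evaluate F(7, 7, 6) term-by-term (mod 11).
  X**2 ↦ 1·49·1·1 = 49
  -2*X*Y ↦ -2·7·7·1 = -98
  2*X*Z ↦ 2·7·1·6 = 84
  -2*Y**2 ↦ -2·1·49·1 = -98
  2*Y*Z ↦ 2·1·7·6 = 84
  3*Z**2 ↦ 3·1·1·36 = 108
Sum: F(7, 7, 6) = (49) + (-98) + (84) + (-98) + (84) + (108) = 129.
Reducing mod 11: 129 ≡ 8 (mod 11).
Since F(a, b, c) ≡ 8 ≠ 0 (mod 11), P does NOT lie on the curve.


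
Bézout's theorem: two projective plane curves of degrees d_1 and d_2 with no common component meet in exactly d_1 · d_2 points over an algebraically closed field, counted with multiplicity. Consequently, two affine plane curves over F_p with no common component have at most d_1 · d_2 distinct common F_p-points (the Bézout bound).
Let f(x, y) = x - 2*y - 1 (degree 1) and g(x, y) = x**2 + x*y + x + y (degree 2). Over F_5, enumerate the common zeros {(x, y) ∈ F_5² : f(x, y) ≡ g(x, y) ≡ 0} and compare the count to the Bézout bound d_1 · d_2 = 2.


Common zeros: {(2, 3), (4, 4)}; count = 2; Bézout bound = 2.

deg(f) = 1, deg(g) = 2, so Bézout bound = 2.
Scan x ∈ F_5. For each x, list the y ∈ F_5 with f(x, y) ≡ 0 and those with g(x, y) ≡ 0 (mod 5); the common zeros in that column are the intersection.
  x = 0: f ≡ 0 at y ∈ {2}; g ≡ 0 at y ∈ {0}; common: ∅.
  x = 1: f ≡ 0 at y ∈ {0}; g ≡ 0 at y ∈ {4}; common: ∅.
  x = 2: f ≡ 0 at y ∈ {3}; g ≡ 0 at y ∈ {3}; common: {3}.
  x = 3: f ≡ 0 at y ∈ {1}; g ≡ 0 at y ∈ {2}; common: ∅.
  x = 4: f ≡ 0 at y ∈ {4}; g ≡ 0 at y ∈ {0, 1, 2, 3, 4}; common: {4}.
Collecting: common zeros = {(2, 3), (4, 4)}, so the count is 2.
Comparison with the Bézout bound: 2 ≤ 2 = deg(f)·deg(g), as expected for curves with no common component (the bound is attained).


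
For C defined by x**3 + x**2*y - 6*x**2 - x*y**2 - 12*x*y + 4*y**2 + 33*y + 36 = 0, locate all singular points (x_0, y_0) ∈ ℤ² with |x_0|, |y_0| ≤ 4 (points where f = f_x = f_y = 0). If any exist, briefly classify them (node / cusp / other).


Singular points: {(3, -3)}; classification: cusp.

Compute partial derivatives:
  f_x = 3*x**2 + 2*x*y - 12*x - y**2 - 12*y.
  f_y = x**2 - 2*x*y - 12*x + 8*y + 33.
Scan x_0 ∈ {−4, ..., 4}. For each x_0, f_y(x_0, y) is a polynomial in y; find its integer roots y ∈ {−4, ..., 4}, then test f_x and f at those candidates.
  x = -4: f_y(-4, y) = 16*y + 97; no integer root y with |y| ≤ 4.
  x = -3: f_y(-3, y) = 14*y + 78; no integer root y with |y| ≤ 4.
  x = -2: f_y(-2, y) = 12*y + 61; no integer root y with |y| ≤ 4.
  x = -1: f_y(-1, y) = 10*y + 46; no integer root y with |y| ≤ 4.
  x = 0: f_y(0, y) = 8*y + 33; no integer root y with |y| ≤ 4.
  x = 1: f_y(1, y) = 6*y + 22; no integer root y with |y| ≤ 4.
  x = 2: f_y(2, y) = 4*y + 13; no integer root y with |y| ≤ 4.
  x = 3: f_y(3, y) = 2*y + 6; vanishes at y ∈ {-3}. (3, -3): f_x = 0, f = 0 — SINGULAR.
  x = 4: f_y(4, y) = 1; no integer root y with |y| ≤ 4.
Only singular point on the grid: (3, -3).
Classify: substitute x = 3 + u, y = -3 + v and expand: f = u**3 + u**2*v - u*v**2 + v**2.
No constant or linear terms (consistent with a singular point). Quadratic part: v**2. Cubic part: u**3 + u**2*v - u*v**2.
The quadratic part v**2 is a perfect square, so there is a single (double) tangent line v = 0, i.e. y = -3. Restricting the cubic part to that line (v = 0) leaves u**3 ≠ 0, so f is not divisible by v and the branch is v² ≈ -u**3 to lowest order — this is a cusp.
Classification: cusp.
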